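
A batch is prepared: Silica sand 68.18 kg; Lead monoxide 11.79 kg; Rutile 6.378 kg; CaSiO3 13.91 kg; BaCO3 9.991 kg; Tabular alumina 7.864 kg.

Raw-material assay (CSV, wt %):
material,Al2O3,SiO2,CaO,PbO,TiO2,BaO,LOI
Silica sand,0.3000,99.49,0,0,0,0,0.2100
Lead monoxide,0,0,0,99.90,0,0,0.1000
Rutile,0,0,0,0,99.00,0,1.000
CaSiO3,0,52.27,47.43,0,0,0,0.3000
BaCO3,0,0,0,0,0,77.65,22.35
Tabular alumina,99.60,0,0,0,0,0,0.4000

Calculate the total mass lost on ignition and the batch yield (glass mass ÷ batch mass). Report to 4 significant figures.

The intermediate values appear (rounded to four significant figures) at each printed step — the working math maintains full float precision in every operation. Each reported value is rounded exactly once — all derived quantities, including glass mass, the totals, the yield, the six compositions, ignition loss, are rebuilt from the weighed amounts for 115.6 kg of glass in full precision as quoted within question or answer.
LOI of each material in turn:
  Silica sand: 68.18 × 0.002100 = 0.1432 kg
  Lead monoxide: 11.79 × 0.001000 = 0.01179 kg
  Rutile: 6.378 × 0.01000 = 0.06378 kg
  CaSiO3: 13.91 × 0.003000 = 0.04173 kg
  BaCO3: 9.991 × 0.2235 = 2.233 kg
  Tabular alumina: 7.864 × 0.004000 = 0.03146 kg
Total LOI = 2.525 kg
Glass = batch − LOI = 118.1 − 2.525 = 115.6 kg

LOI loss = 2.525 kg; glass = 115.6 kg; yield = 97.86%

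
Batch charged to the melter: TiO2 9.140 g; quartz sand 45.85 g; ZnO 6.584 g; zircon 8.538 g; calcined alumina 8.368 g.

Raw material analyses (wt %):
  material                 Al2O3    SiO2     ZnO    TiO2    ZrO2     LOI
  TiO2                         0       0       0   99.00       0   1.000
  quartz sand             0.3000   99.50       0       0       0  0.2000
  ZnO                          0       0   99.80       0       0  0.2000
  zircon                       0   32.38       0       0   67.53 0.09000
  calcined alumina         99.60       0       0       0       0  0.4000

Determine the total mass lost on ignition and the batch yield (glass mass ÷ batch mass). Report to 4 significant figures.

Full precision is held through every step — values along the way are displayed (rounded to 4 significant figures) on the page. Every reported figure undergoes a single rounding. The derived quantities, including the five compositions, LOI, glass mass, the yield, totals, are carried starting from the weights for 78.24 g of glass in full precision, as quoted within either problem or answer.
Per-material ignition loss:
  TiO2: 9.140 × 0.01000 = 0.09140 g
  quartz sand: 45.85 × 0.002000 = 0.09170 g
  ZnO: 6.584 × 0.002000 = 0.01317 g
  zircon: 8.538 × 9.000e-04 = 0.007684 g
  calcined alumina: 8.368 × 0.004000 = 0.03347 g
Total LOI = 0.2374 g
Glass = batch − LOI = 78.48 − 0.2374 = 78.24 g

LOI loss = 0.2374 g; glass = 78.24 g; yield = 99.70%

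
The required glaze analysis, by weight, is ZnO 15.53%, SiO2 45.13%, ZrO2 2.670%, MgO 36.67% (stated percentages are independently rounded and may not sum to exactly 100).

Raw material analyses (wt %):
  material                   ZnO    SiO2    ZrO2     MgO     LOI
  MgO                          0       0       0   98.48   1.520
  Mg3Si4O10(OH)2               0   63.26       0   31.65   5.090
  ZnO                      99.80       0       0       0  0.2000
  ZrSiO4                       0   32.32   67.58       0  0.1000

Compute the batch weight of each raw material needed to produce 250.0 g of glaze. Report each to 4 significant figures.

All arithmetic carries exact precision from start to finish; working values are displayed rounded to four significant digits within the worked lines; each reported number receives exactly one rounding — all derived quantities (four oxide percentages, glass mass, LOI, the yield, totals) are carried at full precision from the batch weights at 250.0 g of glass, as they appear in problem or answer.
Per-oxide target masses for 250.0 g glaze:
  ZnO: 15.53% × 250.0 = 38.83 g
  SiO2: 45.13% × 250.0 = 112.8 g
  ZrO2: 2.670% × 250.0 = 6.675 g
  MgO: 36.67% × 250.0 = 91.68 g
A balance pass over the oxides, applying the batch weights above, for the quoted basis mass (summed amounts equal target values given rounding of the digits):
  ZnO: 38.90·0.9980 = 38.82 g (target 38.83 g)
  SiO2: 173.3·0.6326 + 9.877·0.3232 = 112.8 g (target 112.8 g)
  ZrO2: 9.877·0.6758 = 6.675 g (target 6.675 g)
  MgO: 37.39·0.9848 + 173.3·0.3165 = 91.67 g (target 91.68 g)
Glass-mass bookkeeping: whole batch net of LOI = 250.0 g (oxide target masses add up to 250.0 g; basis as stated: 250.0 g — a pure rounding effect).
Total batch = Σ batch = 259.5 g; Σ batch·LOI gives LOI loss = 9.477 g; yield = glass ÷ total batch = 96.35%.

Batch per 250.0 g glaze:
  MgO: 37.39 g
  Mg3Si4O10(OH)2: 173.3 g
  ZnO: 38.90 g
  ZrSiO4: 9.877 g
Total batch = 259.5 g; LOI loss = 9.477 g; yield = 96.35%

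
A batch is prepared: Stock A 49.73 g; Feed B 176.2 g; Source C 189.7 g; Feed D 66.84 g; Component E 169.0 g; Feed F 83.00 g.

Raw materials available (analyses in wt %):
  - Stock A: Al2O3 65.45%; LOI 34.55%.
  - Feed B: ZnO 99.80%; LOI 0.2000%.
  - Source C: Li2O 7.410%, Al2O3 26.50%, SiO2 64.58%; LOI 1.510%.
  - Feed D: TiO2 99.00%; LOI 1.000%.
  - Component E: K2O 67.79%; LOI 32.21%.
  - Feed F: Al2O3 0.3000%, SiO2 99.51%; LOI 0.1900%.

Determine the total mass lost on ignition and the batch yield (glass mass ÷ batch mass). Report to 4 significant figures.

LOI loss = 75.66 g; glass = 658.8 g; yield = 89.70%

Each numeric step holds exact precision in all steps — intermediates are shown, rounded to 4 significant figures, in the working. Each reported number is rounded only once — the derived quantities are re-derived starting from the weights for 658.8 g of glass in full precision (six oxide percentages, the yield, the totals, ignition loss, glass mass) precisely as stated by the problem or answer text.
Per-material ignition loss:
  Stock A: 49.73 × 0.3455 = 17.18 g
  Feed B: 176.2 × 0.002000 = 0.3524 g
  Source C: 189.7 × 0.01510 = 2.864 g
  Feed D: 66.84 × 0.01000 = 0.6684 g
  Component E: 169.0 × 0.3221 = 54.43 g
  Feed F: 83.00 × 0.001900 = 0.1577 g
Total LOI = 75.66 g
Glass = batch − LOI = 734.5 − 75.66 = 658.8 g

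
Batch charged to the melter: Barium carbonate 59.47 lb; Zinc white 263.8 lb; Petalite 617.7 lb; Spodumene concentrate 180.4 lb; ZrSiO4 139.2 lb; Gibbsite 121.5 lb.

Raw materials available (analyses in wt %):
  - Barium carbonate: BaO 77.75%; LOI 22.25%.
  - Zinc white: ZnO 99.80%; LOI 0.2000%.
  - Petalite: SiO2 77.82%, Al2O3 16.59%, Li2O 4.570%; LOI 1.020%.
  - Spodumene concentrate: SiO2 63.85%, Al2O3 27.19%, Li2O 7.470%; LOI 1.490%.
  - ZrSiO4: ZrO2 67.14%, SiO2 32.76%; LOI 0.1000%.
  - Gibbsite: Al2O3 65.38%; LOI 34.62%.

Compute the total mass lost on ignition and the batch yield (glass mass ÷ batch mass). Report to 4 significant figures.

Working values are displayed with 4-significant-figure rounding when written out; each numeric step carries exact precision throughout — each reported number takes exactly one rounding — derived quantities are recomputed at exact precision (ignition loss, net glass mass, the six compositions, the yield, totals) starting from the weights on 1317 lb of glass, as quoted within the problem or answer text.
Ignition loss by material:
  Barium carbonate: 59.47 × 0.2225 = 13.23 lb
  Zinc white: 263.8 × 0.002000 = 0.5276 lb
  Petalite: 617.7 × 0.01020 = 6.301 lb
  Spodumene concentrate: 180.4 × 0.01490 = 2.688 lb
  ZrSiO4: 139.2 × 0.001000 = 0.1392 lb
  Gibbsite: 121.5 × 0.3462 = 42.06 lb
Total LOI = 64.95 lb
Glass = batch − LOI = 1382 − 64.95 = 1317 lb

LOI loss = 64.95 lb; glass = 1317 lb; yield = 95.30%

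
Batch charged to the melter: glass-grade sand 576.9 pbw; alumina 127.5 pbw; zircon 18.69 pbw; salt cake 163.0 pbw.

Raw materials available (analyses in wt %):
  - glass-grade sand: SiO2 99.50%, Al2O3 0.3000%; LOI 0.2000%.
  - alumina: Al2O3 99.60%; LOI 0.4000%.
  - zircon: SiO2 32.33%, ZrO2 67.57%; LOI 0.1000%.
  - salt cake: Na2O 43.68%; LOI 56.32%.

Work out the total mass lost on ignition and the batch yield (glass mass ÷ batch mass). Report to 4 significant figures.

Rounding to 4 significant figures applies to each intermediate as printed; all arithmetic runs at full float precision through every step — every reported value carries a single rounding — the derived quantities, including totals, net glass mass, the yield, LOI, four oxide percentages, are computed starting from the weights at 792.6 pbw of glass in exact precision, as quoted within problem or answer.
Ignition loss by material:
  glass-grade sand: 576.9 × 0.002000 = 1.154 pbw
  alumina: 127.5 × 0.004000 = 0.5100 pbw
  zircon: 18.69 × 0.001000 = 0.01869 pbw
  salt cake: 163.0 × 0.5632 = 91.80 pbw
Total LOI = 93.48 pbw
Glass = batch − LOI = 886.1 − 93.48 = 792.6 pbw

LOI loss = 93.48 pbw; glass = 792.6 pbw; yield = 89.45%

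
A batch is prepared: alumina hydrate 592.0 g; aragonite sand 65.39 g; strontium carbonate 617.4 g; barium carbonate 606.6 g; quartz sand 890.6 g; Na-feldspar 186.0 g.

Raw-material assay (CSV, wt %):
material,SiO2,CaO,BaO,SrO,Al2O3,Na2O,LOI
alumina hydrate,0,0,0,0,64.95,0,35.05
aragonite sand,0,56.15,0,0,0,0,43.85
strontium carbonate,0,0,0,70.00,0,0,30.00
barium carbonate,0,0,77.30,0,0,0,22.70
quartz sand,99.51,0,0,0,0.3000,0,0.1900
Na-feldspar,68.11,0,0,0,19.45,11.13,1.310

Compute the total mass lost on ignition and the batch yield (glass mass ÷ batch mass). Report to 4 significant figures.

All internal work keeps full precision in every operation. Mid-chain values appear (rounded to four significant digits) alongside each step. Every reported value takes exactly one rounding. Derived quantities, including ignition loss, the totals, net glass mass, six oxide percentages, yield, are carried from the weighed amounts per 2395 g of glass in exact precision as written in problem or answer.
Ignition loss by material:
  alumina hydrate: 592.0 × 0.3505 = 207.5 g
  aragonite sand: 65.39 × 0.4385 = 28.67 g
  strontium carbonate: 617.4 × 0.3000 = 185.2 g
  barium carbonate: 606.6 × 0.2270 = 137.7 g
  quartz sand: 890.6 × 0.001900 = 1.692 g
  Na-feldspar: 186.0 × 0.01310 = 2.437 g
Total LOI = 563.2 g
Glass = batch − LOI = 2958 − 563.2 = 2395 g

LOI loss = 563.2 g; glass = 2395 g; yield = 80.96%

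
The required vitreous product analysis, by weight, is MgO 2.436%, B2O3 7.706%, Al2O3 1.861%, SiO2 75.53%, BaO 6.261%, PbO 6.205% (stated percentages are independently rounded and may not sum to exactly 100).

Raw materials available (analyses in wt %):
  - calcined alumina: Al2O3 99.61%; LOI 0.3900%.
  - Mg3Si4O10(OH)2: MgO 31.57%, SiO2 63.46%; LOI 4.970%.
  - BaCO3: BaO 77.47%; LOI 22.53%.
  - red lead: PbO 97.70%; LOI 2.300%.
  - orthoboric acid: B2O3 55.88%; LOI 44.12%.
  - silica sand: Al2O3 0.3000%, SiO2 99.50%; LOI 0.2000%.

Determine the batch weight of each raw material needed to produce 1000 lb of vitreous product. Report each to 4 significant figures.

Batch per 1000 lb vitreous product:
  calcined alumina: 16.54 lb
  Mg3Si4O10(OH)2: 77.16 lb
  BaCO3: 80.82 lb
  red lead: 63.51 lb
  orthoboric acid: 137.9 lb
  silica sand: 709.9 lb
Total batch = 1086 lb; LOI loss = 85.83 lb; yield = 92.10%

Values along the way appear with 4-significant-figure rounding across the worked steps — all internal work runs at full precision at all times. Every reported figure carries a single rounding. All derived quantities (net glass mass, six oxide percentages, LOI, yield, totals) are recomputed in full precision from the weighed amounts on 1000 lb of glass, exactly as printed in problem or answer.
Target masses of each oxide per 1000 lb vitreous product:
  MgO: 2.436% × 1000 = 24.36 lb
  B2O3: 7.706% × 1000 = 77.06 lb
  Al2O3: 1.861% × 1000 = 18.61 lb
  SiO2: 75.53% × 1000 = 755.3 lb
  BaO: 6.261% × 1000 = 62.61 lb
  PbO: 6.205% × 1000 = 62.05 lb
Checking each oxide sum given the weights on record, against the basis in use (sums match the target masses once rounding is allowed for):
  MgO: 77.16·0.3157 = 24.36 lb (target 24.36 lb)
  B2O3: 137.9·0.5588 = 77.06 lb (target 77.06 lb)
  Al2O3: 16.54·0.9961 + 709.9·0.003000 = 18.61 lb (target 18.61 lb)
  SiO2: 77.16·0.6346 + 709.9·0.9950 = 755.3 lb (target 755.3 lb)
  BaO: 80.82·0.7747 = 62.61 lb (target 62.61 lb)
  PbO: 63.51·0.9770 = 62.05 lb (target 62.05 lb)
Consistency of the glass mass: Σ batch − LOI loss = 1000 lb (oxide target masses add up to 1000 lb; stated basis 1000 lb — deltas are rounding alone).
Total batch = Σ batch = 1086 lb; the LOI term Σ batch·LOI equals 85.83 lb; as yield: glass ÷ batch → 92.10%.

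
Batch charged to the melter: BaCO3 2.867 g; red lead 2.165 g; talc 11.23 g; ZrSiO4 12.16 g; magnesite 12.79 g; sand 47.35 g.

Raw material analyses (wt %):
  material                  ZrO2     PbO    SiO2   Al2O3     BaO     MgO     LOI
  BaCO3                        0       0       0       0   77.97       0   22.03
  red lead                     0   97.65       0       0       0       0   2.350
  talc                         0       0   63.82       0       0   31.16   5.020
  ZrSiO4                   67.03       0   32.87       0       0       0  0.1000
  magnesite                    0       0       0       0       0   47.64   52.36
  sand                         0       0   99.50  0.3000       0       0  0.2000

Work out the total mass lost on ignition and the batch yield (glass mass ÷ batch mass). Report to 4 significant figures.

LOI loss = 8.050 g; glass = 80.51 g; yield = 90.91%

Values along the way are printed, rounded to four significant figures, across the worked steps — every computation carries full float precision through every step. Exactly one rounding goes into each reported result; the derived quantities (the yield, totals, six oxide percentages, net glass mass, LOI) are recomputed from the weighed amounts at 80.51 g of glass at full float precision as quoted within the question or the answer.
Ignition loss by material:
  BaCO3: 2.867 × 0.2203 = 0.6316 g
  red lead: 2.165 × 0.02350 = 0.05088 g
  talc: 11.23 × 0.05020 = 0.5637 g
  ZrSiO4: 12.16 × 0.001000 = 0.01216 g
  magnesite: 12.79 × 0.5236 = 6.697 g
  sand: 47.35 × 0.002000 = 0.09470 g
Total LOI = 8.050 g
Glass = batch − LOI = 88.56 − 8.050 = 80.51 g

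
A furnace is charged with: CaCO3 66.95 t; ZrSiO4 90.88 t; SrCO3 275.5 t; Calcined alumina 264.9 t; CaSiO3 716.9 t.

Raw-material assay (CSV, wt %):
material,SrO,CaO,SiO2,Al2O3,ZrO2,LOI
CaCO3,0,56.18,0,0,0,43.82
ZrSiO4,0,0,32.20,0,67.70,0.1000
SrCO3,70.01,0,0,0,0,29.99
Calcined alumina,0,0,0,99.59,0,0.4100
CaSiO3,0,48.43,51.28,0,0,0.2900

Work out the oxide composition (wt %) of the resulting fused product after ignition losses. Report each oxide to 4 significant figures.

The working math carries full precision in all steps; intermediates are displayed, rounded to 4 significant digits, in the printout. A single rounding completes each reported number — derived quantities, which include the yield, the five compositions, totals, LOI, glass mass, are computed at full precision, as given in problem or answer, from the weighed amounts at 1300 t of glass.
Oxide-by-oxide delivered mass:
  SrO: 275.5·0.7001 = 192.9 t
  CaO: 66.95·0.5618 + 716.9·0.4843 = 384.8 t
  SiO2: 90.88·0.3220 + 716.9·0.5128 = 396.9 t
  Al2O3: 264.9·0.9959 = 263.8 t
  ZrO2: 90.88·0.6770 = 61.53 t
LOI: 66.95·0.4382 + 90.88·0.001000 + 275.5·0.2999 + 264.9·0.004100 + 716.9·0.002900 = 115.2 t
batch − LOI leaves glass = 1415 − 115.2 = 1300 t (matching Σ of the oxides)
wt % = 100 × oxide mass / glass mass

Glass mass = 1300 t (batch 1415 − LOI 115.2).
Composition: SrO 14.84%, CaO 29.60%, SiO2 30.53%, Al2O3 20.29%, ZrO2 4.733%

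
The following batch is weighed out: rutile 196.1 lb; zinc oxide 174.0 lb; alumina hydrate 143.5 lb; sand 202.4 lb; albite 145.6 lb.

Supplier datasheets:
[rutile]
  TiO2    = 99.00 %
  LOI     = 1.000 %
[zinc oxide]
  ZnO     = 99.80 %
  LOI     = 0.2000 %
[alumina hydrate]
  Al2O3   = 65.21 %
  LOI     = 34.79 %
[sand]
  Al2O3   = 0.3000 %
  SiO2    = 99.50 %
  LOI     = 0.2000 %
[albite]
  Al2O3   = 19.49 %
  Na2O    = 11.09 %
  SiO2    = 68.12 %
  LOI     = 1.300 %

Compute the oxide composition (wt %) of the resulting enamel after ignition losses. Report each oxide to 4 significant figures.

The whole derivation maintains exact precision throughout — in-progress results appear (rounded to 4 significant figures) as written. Every reported figure is rounded only once. All derived quantities, which include yield, the totals, net glass mass, ignition loss, five oxide percentages, are carried at full precision, as quoted within problem or answer, from the batch weights on 807.1 lb of glass.
Oxide-by-oxide delivered mass:
  TiO2: 196.1·0.9900 = 194.1 lb
  Al2O3: 143.5·0.6521 + 202.4·0.003000 + 145.6·0.1949 = 122.6 lb
  Na2O: 145.6·0.1109 = 16.15 lb
  SiO2: 202.4·0.9950 + 145.6·0.6812 = 300.6 lb
  ZnO: 174.0·0.9980 = 173.7 lb
LOI: 196.1·0.01000 + 174.0·0.002000 + 143.5·0.3479 + 202.4·0.002000 + 145.6·0.01300 = 54.53 lb
Net of LOI, the glass mass = 861.6 − 54.53 = 807.1 lb (consistent with Σ oxide mass)
each oxide over glass, ×100, is wt %

Glass mass = 807.1 lb (batch 861.6 − LOI 54.53).
Composition: TiO2 24.05%, Al2O3 15.19%, Na2O 2.001%, SiO2 37.24%, ZnO 21.52%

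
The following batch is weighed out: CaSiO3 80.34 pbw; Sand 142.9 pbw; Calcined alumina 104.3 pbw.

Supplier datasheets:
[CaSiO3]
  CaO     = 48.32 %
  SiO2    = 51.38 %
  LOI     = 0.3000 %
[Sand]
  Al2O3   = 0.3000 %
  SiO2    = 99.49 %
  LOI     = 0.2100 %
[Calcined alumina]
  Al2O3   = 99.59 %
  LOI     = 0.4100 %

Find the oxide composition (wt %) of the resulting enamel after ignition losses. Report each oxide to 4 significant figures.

All arithmetic runs at exact precision at every stage. Intermediates are shown rounded to 4 significant digits. Every reported number is rounded a single time; derived quantities are recomputed in full float precision (the three compositions, ignition loss, net glass mass, yield, the totals) from the batch weights at 326.6 pbw of glass as written in the question or the answer.
Per-oxide mass from batch:
  CaO: 80.34·0.4832 = 38.82 pbw
  Al2O3: 142.9·0.003000 + 104.3·0.9959 = 104.3 pbw
  SiO2: 80.34·0.5138 + 142.9·0.9949 = 183.4 pbw
LOI: 80.34·0.003000 + 142.9·0.002100 + 104.3·0.004100 = 0.9687 pbw
The glass mass, total less LOI, = 327.5 − 0.9687 = 326.6 pbw (the oxide masses sum to this)
wt % = oxide mass / glass mass × 100

Glass mass = 326.6 pbw (batch 327.5 − LOI 0.9687).
Composition: CaO 11.89%, Al2O3 31.94%, SiO2 56.17%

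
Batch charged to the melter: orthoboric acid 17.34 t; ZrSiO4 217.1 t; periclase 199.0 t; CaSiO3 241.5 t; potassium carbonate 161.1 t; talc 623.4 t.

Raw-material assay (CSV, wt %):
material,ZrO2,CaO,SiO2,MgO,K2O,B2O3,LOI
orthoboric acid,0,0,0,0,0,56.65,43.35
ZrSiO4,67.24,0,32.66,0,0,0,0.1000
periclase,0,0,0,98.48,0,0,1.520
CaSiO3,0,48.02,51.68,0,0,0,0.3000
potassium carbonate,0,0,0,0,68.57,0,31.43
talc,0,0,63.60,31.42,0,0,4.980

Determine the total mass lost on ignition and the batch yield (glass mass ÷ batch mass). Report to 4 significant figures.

LOI loss = 93.16 t; glass = 1366 t; yield = 93.62%

Values along the way are displayed rounded to 4 significant digits as written; full float precision is carried at each step; each reported value sees exactly one rounding — derived quantities are re-derived starting from the weights at 1366 t of glass at exact precision (the six compositions, the yield, ignition loss, net glass mass, the totals) as given in either problem or answer.
Each material's LOI contribution:
  orthoboric acid: 17.34 × 0.4335 = 7.517 t
  ZrSiO4: 217.1 × 0.001000 = 0.2171 t
  periclase: 199.0 × 0.01520 = 3.025 t
  CaSiO3: 241.5 × 0.003000 = 0.7245 t
  potassium carbonate: 161.1 × 0.3143 = 50.63 t
  talc: 623.4 × 0.04980 = 31.05 t
Total LOI = 93.16 t
Glass = batch − LOI = 1459 − 93.16 = 1366 t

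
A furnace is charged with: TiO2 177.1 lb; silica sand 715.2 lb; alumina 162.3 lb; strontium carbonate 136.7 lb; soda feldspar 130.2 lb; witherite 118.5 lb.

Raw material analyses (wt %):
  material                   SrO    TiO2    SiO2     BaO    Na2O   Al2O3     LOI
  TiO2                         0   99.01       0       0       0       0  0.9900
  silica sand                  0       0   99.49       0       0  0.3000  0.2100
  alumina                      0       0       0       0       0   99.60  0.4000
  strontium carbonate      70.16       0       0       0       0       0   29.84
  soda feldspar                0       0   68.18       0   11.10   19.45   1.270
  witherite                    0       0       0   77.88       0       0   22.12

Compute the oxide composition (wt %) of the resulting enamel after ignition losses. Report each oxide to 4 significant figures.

Rounding to 4 significant digits applies to each intermediate as shown; all internal work runs at full float precision at every stage; every reported figure is rounded only once — the derived quantities are re-derived in full precision (six oxide percentages, glass mass, ignition loss, yield, totals) from the batch weights per 1367 lb of glass exactly as shown in question or answer.
Oxide masses out of the charge:
  SrO: 136.7·0.7016 = 95.91 lb
  TiO2: 177.1·0.9901 = 175.3 lb
  SiO2: 715.2·0.9949 + 130.2·0.6818 = 800.3 lb
  BaO: 118.5·0.7788 = 92.29 lb
  Na2O: 130.2·0.1110 = 14.45 lb
  Al2O3: 715.2·0.003000 + 162.3·0.9960 + 130.2·0.1945 = 189.1 lb
LOI: 177.1·0.009900 + 715.2·0.002100 + 162.3·0.004000 + 136.7·0.2984 + 130.2·0.01270 + 118.5·0.2212 = 72.56 lb
The glass mass, total less LOI, = 1440 − 72.56 = 1367 lb (the oxide masses sum to this)
each oxide over glass, ×100, is wt %

Glass mass = 1367 lb (batch 1440 − LOI 72.56).
Composition: SrO 7.014%, TiO2 12.82%, SiO2 58.53%, BaO 6.749%, Na2O 1.057%, Al2O3 13.83%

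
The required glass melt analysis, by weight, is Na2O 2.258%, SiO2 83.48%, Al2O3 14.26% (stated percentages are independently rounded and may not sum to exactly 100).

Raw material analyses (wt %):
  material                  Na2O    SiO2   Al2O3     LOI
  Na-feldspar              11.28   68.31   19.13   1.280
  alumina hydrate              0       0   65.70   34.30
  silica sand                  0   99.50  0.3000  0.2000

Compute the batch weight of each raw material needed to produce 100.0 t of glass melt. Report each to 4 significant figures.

The working math holds exact precision through every step; the intermediate values are shown (rounded to 4 significant figures) alongside each step — each reported value includes exactly one rounding — the derived quantities are rebuilt in full precision (net glass mass, yield, totals, the three compositions, ignition loss) from the batch weights at 100.0 t of glass as they appear in question or answer.
Per-oxide target masses for 100.0 t glass melt:
  Na2O: 2.258% × 100.0 = 2.258 t
  SiO2: 83.48% × 100.0 = 83.48 t
  Al2O3: 14.26% × 100.0 = 14.26 t
Balance tally, oxide-wise, from the weights as reported, under the basis named above (target by target, the sums agree inside rounding margins):
  Na2O: 20.02·0.1128 = 2.258 t (target 2.258 t)
  SiO2: 20.02·0.6831 + 70.16·0.9950 = 83.48 t (target 83.48 t)
  Al2O3: 20.02·0.1913 + 15.56·0.6570 + 70.16·0.003000 = 14.26 t (target 14.26 t)
Glass mass check: the batch minus its LOI: 100.0 t (the Σ of target masses is 100.0 t; the stated basis being 100.0 t — differing by rounding only).
Total batch = Σ batch = 105.7 t; LOI removed, Σ of batch·LOI: 5.734 t; the yield ratio, glass ÷ batch: 94.58%.

Batch per 100.0 t glass melt:
  Na-feldspar: 20.02 t
  alumina hydrate: 15.56 t
  silica sand: 70.16 t
Total batch = 105.7 t; LOI loss = 5.734 t; yield = 94.58%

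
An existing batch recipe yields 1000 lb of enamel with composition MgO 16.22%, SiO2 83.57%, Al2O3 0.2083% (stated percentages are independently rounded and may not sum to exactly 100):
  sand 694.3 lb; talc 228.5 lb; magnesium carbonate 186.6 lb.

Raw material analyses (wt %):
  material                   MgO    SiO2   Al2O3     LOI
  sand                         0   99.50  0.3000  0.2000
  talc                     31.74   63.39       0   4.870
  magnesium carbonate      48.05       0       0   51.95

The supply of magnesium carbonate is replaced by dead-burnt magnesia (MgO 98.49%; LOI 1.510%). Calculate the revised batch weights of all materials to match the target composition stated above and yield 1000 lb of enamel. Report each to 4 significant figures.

All arithmetic keeps full float precision at all times — values along the way are printed, rounded to 4 significant figures, on the page. Every reported number is rounded exactly once. All derived quantities (the three compositions, yield, glass mass, the totals, ignition loss) are carried starting from the weights at 1000 lb of glass in full precision as set out in either problem or answer.
Target oxide masses per 1000 lb enamel:
  MgO: 16.22% × 1000 = 162.2 lb
  SiO2: 83.57% × 1000 = 835.7 lb
  Al2O3: 0.2083% × 1000 = 2.083 lb
Checking each oxide sum with the batch weights as given, for the quoted basis mass (sum by sum, the targets are met exact up to rounding of places):
  MgO: 228.5·0.3174 + 91.05·0.9849 = 162.2 lb (target 162.2 lb)
  SiO2: 694.3·0.9950 + 228.5·0.6339 = 835.7 lb (target 835.7 lb)
  Al2O3: 694.3·0.003000 = 2.083 lb (target 2.083 lb)
Mass balance on the glass: total batch − LOI = 1000 lb (the Σ of target masses is 1000 lb; stated basis 1000 lb — rounding explains the deltas).
Summing the batch: Σ batch = 1014 lb; loss to ignition Σ batch·LOI = 13.89 lb; yield: glass divided by total = 98.63%.

Revised batch per 1000 lb enamel:
  sand: 694.3 lb
  talc: 228.5 lb
  dead-burnt magnesia: 91.05 lb
Total batch = 1014 lb; LOI loss = 13.89 lb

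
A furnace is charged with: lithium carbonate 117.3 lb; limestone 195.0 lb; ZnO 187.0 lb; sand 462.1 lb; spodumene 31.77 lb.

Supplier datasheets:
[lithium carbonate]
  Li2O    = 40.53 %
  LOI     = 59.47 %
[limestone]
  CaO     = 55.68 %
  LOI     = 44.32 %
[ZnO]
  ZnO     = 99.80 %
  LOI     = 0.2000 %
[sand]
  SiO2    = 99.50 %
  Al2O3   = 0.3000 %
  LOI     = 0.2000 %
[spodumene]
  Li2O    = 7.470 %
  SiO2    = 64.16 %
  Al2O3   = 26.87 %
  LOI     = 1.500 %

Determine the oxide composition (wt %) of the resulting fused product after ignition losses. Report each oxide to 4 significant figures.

Glass mass = 835.2 lb (batch 993.2 − LOI 158.0).
Composition: Li2O 5.976%, CaO 13.00%, ZnO 22.34%, SiO2 57.49%, Al2O3 1.188%

Every computation maintains full precision in every operation. The intermediate values are printed rounded to four significant digits when written out; a single rounding finalizes every reported figure — derived quantities (yield, the five compositions, LOI, totals, glass mass) are computed in full float precision from the batch weights for 835.2 lb of glass as set out in the problem or answer text.
Delivered oxide masses:
  Li2O: 117.3·0.4053 + 31.77·0.07470 = 49.91 lb
  CaO: 195.0·0.5568 = 108.6 lb
  ZnO: 187.0·0.9980 = 186.6 lb
  SiO2: 462.1·0.9950 + 31.77·0.6416 = 480.2 lb
  Al2O3: 462.1·0.003000 + 31.77·0.2687 = 9.923 lb
LOI: 117.3·0.5947 + 195.0·0.4432 + 187.0·0.002000 + 462.1·0.002000 + 31.77·0.01500 = 158.0 lb
Resulting glass, batch − LOI: 993.2 − 158.0 = 835.2 lb (= Σ oxide masses)
percent share: oxide ÷ glass, ×100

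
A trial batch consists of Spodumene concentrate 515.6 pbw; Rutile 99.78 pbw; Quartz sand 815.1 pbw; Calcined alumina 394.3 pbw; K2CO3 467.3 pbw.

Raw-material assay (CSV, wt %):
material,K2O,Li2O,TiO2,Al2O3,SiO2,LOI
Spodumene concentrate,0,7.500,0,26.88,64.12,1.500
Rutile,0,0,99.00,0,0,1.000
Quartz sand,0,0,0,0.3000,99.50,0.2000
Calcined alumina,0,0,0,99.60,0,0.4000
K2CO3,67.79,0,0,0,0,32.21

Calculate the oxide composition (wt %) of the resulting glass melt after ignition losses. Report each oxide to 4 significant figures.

Glass mass = 2130 pbw (batch 2292 − LOI 162.5).
Composition: K2O 14.88%, Li2O 1.816%, TiO2 4.638%, Al2O3 25.06%, SiO2 53.61%

All internal work runs at exact precision from start to finish; values along the way are shown rounded to 4 significant digits on the page — every reported number is rounded just once. All derived quantities (ignition loss, five oxide percentages, totals, glass mass, the yield) are recomputed at exact precision from the weighed amounts on 2130 pbw of glass, as quoted within the problem or the answer.
Oxide-by-oxide delivered mass:
  K2O: 467.3·0.6779 = 316.8 pbw
  Li2O: 515.6·0.07500 = 38.67 pbw
  TiO2: 99.78·0.9900 = 98.78 pbw
  Al2O3: 515.6·0.2688 + 815.1·0.003000 + 394.3·0.9960 = 533.8 pbw
  SiO2: 515.6·0.6412 + 815.1·0.9950 = 1142 pbw
LOI: 515.6·0.01500 + 99.78·0.01000 + 815.1·0.002000 + 394.3·0.004000 + 467.3·0.3221 = 162.5 pbw
Glass mass = batch − LOI = 2292 − 162.5 = 2130 pbw (equal to the oxide-mass sum)
wt % = oxide mass / glass mass × 100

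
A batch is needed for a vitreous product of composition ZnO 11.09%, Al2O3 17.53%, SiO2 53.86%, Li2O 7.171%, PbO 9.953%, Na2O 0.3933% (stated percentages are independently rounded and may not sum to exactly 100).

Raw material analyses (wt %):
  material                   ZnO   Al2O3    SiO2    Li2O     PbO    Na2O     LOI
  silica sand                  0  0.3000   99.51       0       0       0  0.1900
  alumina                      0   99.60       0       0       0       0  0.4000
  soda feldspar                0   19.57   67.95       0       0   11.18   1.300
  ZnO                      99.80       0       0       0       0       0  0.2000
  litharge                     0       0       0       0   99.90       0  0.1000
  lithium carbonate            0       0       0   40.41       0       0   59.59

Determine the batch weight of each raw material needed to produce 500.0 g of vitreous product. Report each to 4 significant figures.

Working values are printed, rounded to 4 significant figures, across the worked steps — full precision is held all the way through — a single rounding finalizes every reported number — all derived quantities (the six compositions, glass mass, yield, the totals, ignition loss) are computed at full float precision from the batch weights on 500.0 g of glass as they appear in the problem or answer text.
The oxide mass targets at 500.0 g vitreous product:
  ZnO: 11.09% × 500.0 = 55.45 g
  Al2O3: 17.53% × 500.0 = 87.65 g
  SiO2: 53.86% × 500.0 = 269.3 g
  Li2O: 7.171% × 500.0 = 35.85 g
  PbO: 9.953% × 500.0 = 49.76 g
  Na2O: 0.3933% × 500.0 = 1.966 g
Mass-balance tally per oxide using the reported weights, under the basis named above (summed amounts equal target values once rounding is allowed for):
  ZnO: 55.56·0.9980 = 55.45 g (target 55.45 g)
  Al2O3: 258.6·0.003000 + 83.77·0.9960 + 17.59·0.1957 = 87.65 g (target 87.65 g)
  SiO2: 258.6·0.9951 + 17.59·0.6795 = 269.3 g (target 269.3 g)
  Li2O: 88.73·0.4041 = 35.86 g (target 35.85 g)
  PbO: 49.81·0.9990 = 49.76 g (target 49.76 g)
  Na2O: 17.59·0.1118 = 1.967 g (target 1.966 g)
Auditing the glass mass value: batch total minus LOI = 500.0 g (the targets, summed, come to 500.0 g; basis as stated: 500.0 g — gaps are rounding artifacts).
Adding the batch up: Σ batch = 554.1 g; ignition loss, Σ(batch × LOI) = 54.09 g; yield: glass divided by total = 90.24%.

Batch per 500.0 g vitreous product:
  silica sand: 258.6 g
  alumina: 83.77 g
  soda feldspar: 17.59 g
  ZnO: 55.56 g
  litharge: 49.81 g
  lithium carbonate: 88.73 g
Total batch = 554.1 g; LOI loss = 54.09 g; yield = 90.24%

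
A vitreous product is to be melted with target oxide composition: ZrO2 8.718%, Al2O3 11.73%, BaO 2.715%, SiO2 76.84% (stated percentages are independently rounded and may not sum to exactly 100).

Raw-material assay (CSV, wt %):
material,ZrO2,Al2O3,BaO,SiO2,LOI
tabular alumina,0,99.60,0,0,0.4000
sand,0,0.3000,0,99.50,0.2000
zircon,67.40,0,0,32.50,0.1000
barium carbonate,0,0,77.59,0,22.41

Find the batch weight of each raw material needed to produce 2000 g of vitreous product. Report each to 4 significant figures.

All arithmetic carries full precision in every operation; rounding to four significant digits governs each mid-chain value as displayed; every reported result carries a single rounding — the derived quantities, including four oxide percentages, net glass mass, ignition loss, the totals, yield, are re-derived from the batch weights per 2000 g of glass at full precision as given in problem or answer.
Target masses of each oxide per 2000 g vitreous product:
  ZrO2: 8.718% × 2000 = 174.4 g
  Al2O3: 11.73% × 2000 = 234.6 g
  BaO: 2.715% × 2000 = 54.30 g
  SiO2: 76.84% × 2000 = 1537 g
Oxide-by-oxide audit using the reported weights, against the basis in use (each sum matches its target mass net of answer rounding effects):
  ZrO2: 258.7·0.6740 = 174.4 g (target 174.4 g)
  Al2O3: 231.1·0.9960 + 1460·0.003000 = 234.6 g (target 234.6 g)
  BaO: 69.98·0.7759 = 54.30 g (target 54.30 g)
  SiO2: 1460·0.9950 + 258.7·0.3250 = 1537 g (target 1537 g)
Glass-mass bookkeeping: total batch − LOI = 2000 g (oxide target masses add up to 2000 g; versus the stated basis of 2000 g — any gap is answer rounding).
Adding the batch up: Σ batch = 2020 g; loss to ignition Σ batch·LOI = 19.79 g; glass ÷ batch gives a yield of 99.02%.

Batch per 2000 g vitreous product:
  tabular alumina: 231.1 g
  sand: 1460 g
  zircon: 258.7 g
  barium carbonate: 69.98 g
Total batch = 2020 g; LOI loss = 19.79 g; yield = 99.02%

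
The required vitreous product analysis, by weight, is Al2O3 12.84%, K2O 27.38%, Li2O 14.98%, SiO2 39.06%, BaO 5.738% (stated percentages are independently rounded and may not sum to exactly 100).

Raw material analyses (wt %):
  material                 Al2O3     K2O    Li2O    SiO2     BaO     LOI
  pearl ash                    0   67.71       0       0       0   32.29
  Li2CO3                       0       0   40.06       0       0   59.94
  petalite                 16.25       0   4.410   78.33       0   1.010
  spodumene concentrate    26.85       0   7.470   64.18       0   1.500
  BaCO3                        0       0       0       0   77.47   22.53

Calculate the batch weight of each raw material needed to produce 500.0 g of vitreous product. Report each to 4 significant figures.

The intermediate values are shown (rounded to 4 significant digits) between the steps; all arithmetic maintains full precision through every step; every reported figure takes a single rounding. Derived quantities are carried in full float precision (yield, ignition loss, the five compositions, glass mass, totals) starting from the weights per 500.0 g of glass, as quoted within the problem or answer text.
Target masses of each oxide per 500.0 g vitreous product:
  Al2O3: 12.84% × 500.0 = 64.20 g
  K2O: 27.38% × 500.0 = 136.9 g
  Li2O: 14.98% × 500.0 = 74.90 g
  SiO2: 39.06% × 500.0 = 195.3 g
  BaO: 5.738% × 500.0 = 28.69 g
A balance pass over the oxides, per the reported batch figures, under the basis named above (target by target, the sums agree within answer rounding):
  Al2O3: 106.0·0.1625 + 175.0·0.2685 = 64.21 g (target 64.20 g)
  K2O: 202.2·0.6771 = 136.9 g (target 136.9 g)
  Li2O: 142.7·0.4006 + 106.0·0.04410 + 175.0·0.07470 = 74.91 g (target 74.90 g)
  SiO2: 106.0·0.7833 + 175.0·0.6418 = 195.3 g (target 195.3 g)
  BaO: 37.03·0.7747 = 28.69 g (target 28.69 g)
The glass-mass cross-check: total charge less LOI = 500.1 g (per-oxide target masses sum to 500.0 g; with the basis standing at 500.0 g — a pure rounding effect).
Total batch = Σ batch = 662.9 g; ignition loss, Σ(batch × LOI) = 162.9 g; yield: glass divided by total = 75.43%.

Batch per 500.0 g vitreous product:
  pearl ash: 202.2 g
  Li2CO3: 142.7 g
  petalite: 106.0 g
  spodumene concentrate: 175.0 g
  BaCO3: 37.03 g
Total batch = 662.9 g; LOI loss = 162.9 g; yield = 75.43%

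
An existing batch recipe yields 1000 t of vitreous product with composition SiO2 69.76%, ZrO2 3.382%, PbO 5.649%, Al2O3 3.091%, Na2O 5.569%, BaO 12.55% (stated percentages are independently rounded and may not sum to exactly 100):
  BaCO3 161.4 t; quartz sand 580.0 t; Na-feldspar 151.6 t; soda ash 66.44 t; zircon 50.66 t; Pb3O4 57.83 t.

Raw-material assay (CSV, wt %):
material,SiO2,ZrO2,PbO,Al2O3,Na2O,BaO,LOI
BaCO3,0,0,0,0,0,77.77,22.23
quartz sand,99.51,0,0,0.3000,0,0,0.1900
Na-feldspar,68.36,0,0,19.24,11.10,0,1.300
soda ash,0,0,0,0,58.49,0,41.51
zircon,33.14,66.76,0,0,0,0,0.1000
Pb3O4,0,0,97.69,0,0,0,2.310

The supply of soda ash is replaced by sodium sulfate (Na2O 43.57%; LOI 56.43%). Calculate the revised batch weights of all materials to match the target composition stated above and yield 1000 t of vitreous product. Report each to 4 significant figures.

In-progress results appear rounded to 4 significant figures; each numeric step carries full float precision in every operation — exactly one rounding goes into every reported result. Derived quantities, including the yield, LOI, the six compositions, the totals, glass mass, are recomputed from the batch weights for 1000 t of glass at exact precision as quoted within question or answer.
Target masses of each oxide per 1000 t vitreous product:
  SiO2: 69.76% × 1000 = 697.6 t
  ZrO2: 3.382% × 1000 = 33.82 t
  PbO: 5.649% × 1000 = 56.49 t
  Al2O3: 3.091% × 1000 = 30.91 t
  Na2O: 5.569% × 1000 = 55.69 t
  BaO: 12.55% × 1000 = 125.5 t
Oxide-by-oxide audit applying the batch weights above, under the basis named above (sum by sum, the targets are met given rounding of the digits):
  SiO2: 580.0·0.9951 + 151.6·0.6836 + 50.66·0.3314 = 697.6 t (target 697.6 t)
  ZrO2: 50.66·0.6676 = 33.82 t (target 33.82 t)
  PbO: 57.83·0.9769 = 56.49 t (target 56.49 t)
  Al2O3: 580.0·0.003000 + 151.6·0.1924 = 30.91 t (target 30.91 t)
  Na2O: 151.6·0.1110 + 89.19·0.4357 = 55.69 t (target 55.69 t)
  BaO: 161.4·0.7777 = 125.5 t (target 125.5 t)
Mass balance on the glass: batch Σ − ignition loss = 1000 t (oxide target masses add up to 1000 t; versus the stated basis of 1000 t — gaps are rounding artifacts).
Batch total: Σ batch = 1091 t; the LOI term Σ batch·LOI equals 90.67 t; as yield: glass ÷ batch → 91.69%.

Revised batch per 1000 t vitreous product:
  BaCO3: 161.4 t
  quartz sand: 580.0 t
  Na-feldspar: 151.6 t
  sodium sulfate: 89.19 t
  zircon: 50.66 t
  Pb3O4: 57.83 t
Total batch = 1091 t; LOI loss = 90.67 t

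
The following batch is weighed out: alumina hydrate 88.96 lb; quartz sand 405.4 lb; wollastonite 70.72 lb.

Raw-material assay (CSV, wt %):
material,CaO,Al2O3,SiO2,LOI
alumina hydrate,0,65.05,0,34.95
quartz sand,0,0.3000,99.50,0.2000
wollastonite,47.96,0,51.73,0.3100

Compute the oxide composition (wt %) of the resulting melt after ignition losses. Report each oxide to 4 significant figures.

Glass mass = 533.0 lb (batch 565.1 − LOI 32.12).
Composition: CaO 6.364%, Al2O3 11.09%, SiO2 82.55%

Each numeric step maintains exact precision at all times — intermediates are shown rounded off to 4 significant digits in the working. A single rounding finalizes every reported value; all derived quantities (LOI, yield, the three compositions, net glass mass, the totals) are carried at full float precision from the batch weights for 533.0 lb of glass, exactly as shown in the problem or answer text.
Oxide-by-oxide delivered mass:
  CaO: 70.72·0.4796 = 33.92 lb
  Al2O3: 88.96·0.6505 + 405.4·0.003000 = 59.08 lb
  SiO2: 405.4·0.9950 + 70.72·0.5173 = 440.0 lb
LOI: 88.96·0.3495 + 405.4·0.002000 + 70.72·0.003100 = 32.12 lb
The glass mass, total less LOI, = 565.1 − 32.12 = 533.0 lb (the oxide masses sum to this)
wt %: oxide over glass, times 100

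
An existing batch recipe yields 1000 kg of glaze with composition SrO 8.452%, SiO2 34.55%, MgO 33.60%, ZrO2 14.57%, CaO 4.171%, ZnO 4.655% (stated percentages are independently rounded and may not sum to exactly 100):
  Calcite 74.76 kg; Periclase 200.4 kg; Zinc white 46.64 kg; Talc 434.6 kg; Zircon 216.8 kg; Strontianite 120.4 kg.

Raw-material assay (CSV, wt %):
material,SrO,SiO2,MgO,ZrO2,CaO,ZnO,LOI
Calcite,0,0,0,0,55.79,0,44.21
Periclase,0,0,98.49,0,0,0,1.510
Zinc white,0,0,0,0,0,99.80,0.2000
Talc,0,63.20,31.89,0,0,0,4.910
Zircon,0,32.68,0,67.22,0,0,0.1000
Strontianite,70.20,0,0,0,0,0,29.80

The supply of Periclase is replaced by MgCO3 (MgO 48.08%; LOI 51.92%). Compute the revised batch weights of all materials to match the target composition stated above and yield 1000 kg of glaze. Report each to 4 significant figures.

Every computation runs at full precision from first step to last; working values are displayed rounded to 4 significant figures in the printout — a single rounding completes every reported result; all derived quantities (glass mass, yield, the six compositions, the totals, LOI) are computed from the weighed amounts at 1000 kg of glass in full float precision, as set out in either problem or answer.
The oxide mass targets at 1000 kg glaze:
  SrO: 8.452% × 1000 = 84.52 kg
  SiO2: 34.55% × 1000 = 345.5 kg
  MgO: 33.60% × 1000 = 336.0 kg
  ZrO2: 14.57% × 1000 = 145.7 kg
  CaO: 4.171% × 1000 = 41.71 kg
  ZnO: 4.655% × 1000 = 46.55 kg
Sums-versus-targets review per the reported batch figures, versus the basis set out (target by target, the sums agree exact up to rounding of places):
  SrO: 120.4·0.7020 = 84.52 kg (target 84.52 kg)
  SiO2: 434.6·0.6320 + 216.8·0.3268 = 345.5 kg (target 345.5 kg)
  MgO: 410.6·0.4808 + 434.6·0.3189 = 336.0 kg (target 336.0 kg)
  ZrO2: 216.8·0.6722 = 145.7 kg (target 145.7 kg)
  CaO: 74.76·0.5579 = 41.71 kg (target 41.71 kg)
  ZnO: 46.64·0.9980 = 46.55 kg (target 46.55 kg)
Mass balance on the glass: the batch minus its LOI: 1000 kg (summing oxide targets gives 1000 kg; the stated basis being 1000 kg — rounding explains the deltas).
Adding the batch up: Σ batch = 1304 kg; Σ batch·LOI gives LOI loss = 303.8 kg; yield: glass divided by total = 76.70%.

Revised batch per 1000 kg glaze:
  Calcite: 74.76 kg
  MgCO3: 410.6 kg
  Zinc white: 46.64 kg
  Talc: 434.6 kg
  Zircon: 216.8 kg
  Strontianite: 120.4 kg
Total batch = 1304 kg; LOI loss = 303.8 kg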